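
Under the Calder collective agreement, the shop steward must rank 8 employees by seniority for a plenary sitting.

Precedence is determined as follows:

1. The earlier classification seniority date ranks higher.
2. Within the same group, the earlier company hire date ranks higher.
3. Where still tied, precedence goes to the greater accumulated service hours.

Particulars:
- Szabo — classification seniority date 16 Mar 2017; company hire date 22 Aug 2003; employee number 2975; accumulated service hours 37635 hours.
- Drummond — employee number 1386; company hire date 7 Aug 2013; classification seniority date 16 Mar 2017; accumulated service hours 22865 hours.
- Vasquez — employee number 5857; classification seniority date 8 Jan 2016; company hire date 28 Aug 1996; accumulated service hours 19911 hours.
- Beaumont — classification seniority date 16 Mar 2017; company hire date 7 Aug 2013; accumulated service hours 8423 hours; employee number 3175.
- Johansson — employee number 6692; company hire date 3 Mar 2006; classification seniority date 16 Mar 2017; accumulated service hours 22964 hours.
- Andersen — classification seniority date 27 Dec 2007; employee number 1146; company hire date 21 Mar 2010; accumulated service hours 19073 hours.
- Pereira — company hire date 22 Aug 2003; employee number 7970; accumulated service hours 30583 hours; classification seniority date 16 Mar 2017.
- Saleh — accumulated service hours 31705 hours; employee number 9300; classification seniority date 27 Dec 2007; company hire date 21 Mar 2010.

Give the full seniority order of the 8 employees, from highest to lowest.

By classification seniority date (earlier first): Saleh and Andersen (both 27 Dec 2007); then Vasquez (8 Jan 2016); then Szabo, Pereira, Johansson, Drummond and Beaumont (each 16 Mar 2017).
Saleh and Andersen both have company hire date 21 Mar 2010, so the next rule applies.
Among Saleh and Andersen, by accumulated service hours (higher first): Saleh (31705 hours) before Andersen (19073 hours).
Among Szabo, Pereira, Johansson, Drummond and Beaumont, by company hire date (earlier first): Szabo and Pereira (22 Aug 2003) before Johansson (3 Mar 2006) before Drummond and Beaumont (7 Aug 2013).
Among Szabo and Pereira, by accumulated service hours (higher first): Szabo (37635 hours) before Pereira (30583 hours).
Among Drummond and Beaumont, by accumulated service hours (higher first): Drummond (22865 hours) before Beaumont (8423 hours).
Full order: Saleh, Andersen, Vasquez, Szabo, Pereira, Johansson, Drummond, Beaumont.

Saleh, Andersen, Vasquez, Szabo, Pereira, Johansson, Drummond, Beaumont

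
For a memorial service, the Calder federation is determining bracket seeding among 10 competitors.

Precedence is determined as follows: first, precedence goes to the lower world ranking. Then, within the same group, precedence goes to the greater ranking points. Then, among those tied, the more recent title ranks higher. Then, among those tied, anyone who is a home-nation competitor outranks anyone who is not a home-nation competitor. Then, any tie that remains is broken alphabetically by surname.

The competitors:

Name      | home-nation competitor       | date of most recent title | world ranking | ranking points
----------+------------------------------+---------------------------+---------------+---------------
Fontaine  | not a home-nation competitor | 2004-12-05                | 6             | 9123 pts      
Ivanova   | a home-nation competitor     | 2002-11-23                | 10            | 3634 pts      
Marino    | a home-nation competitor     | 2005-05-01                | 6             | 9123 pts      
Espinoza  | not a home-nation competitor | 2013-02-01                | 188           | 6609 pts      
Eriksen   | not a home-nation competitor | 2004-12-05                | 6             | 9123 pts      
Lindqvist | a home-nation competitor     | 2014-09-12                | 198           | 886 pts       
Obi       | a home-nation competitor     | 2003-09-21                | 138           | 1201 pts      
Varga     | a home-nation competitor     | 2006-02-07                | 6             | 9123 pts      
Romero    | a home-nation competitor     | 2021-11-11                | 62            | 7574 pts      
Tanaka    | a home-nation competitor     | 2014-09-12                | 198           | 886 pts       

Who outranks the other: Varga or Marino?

By world ranking (lower first): Varga, Marino, Eriksen and Fontaine (each 6); then Ivanova (10); then Romero (62); then Obi (138); then Espinoza (188); then Lindqvist and Tanaka (both 198).
Varga, Marino, Eriksen and Fontaine all have ranking points 9123 pts, so the next rule applies.
Among Varga, Marino, Eriksen and Fontaine, by date of most recent title (later first): Varga (2006-02-07) before Marino (2005-05-01) before Eriksen and Fontaine (2004-12-05).
Eriksen and Fontaine are each not a home-nation competitor, so the next rule applies.
Among Eriksen and Fontaine, alphabetically by surname: Eriksen before Fontaine.
Lindqvist and Tanaka both have ranking points 886 pts, so the next rule applies.
Lindqvist and Tanaka both have date of most recent title 2014-09-12, so the next rule applies.
Lindqvist and Tanaka are each a home-nation competitor, so the next rule applies.
Among Lindqvist and Tanaka, alphabetically by surname: Lindqvist before Tanaka.
So Varga takes precedence.

Varga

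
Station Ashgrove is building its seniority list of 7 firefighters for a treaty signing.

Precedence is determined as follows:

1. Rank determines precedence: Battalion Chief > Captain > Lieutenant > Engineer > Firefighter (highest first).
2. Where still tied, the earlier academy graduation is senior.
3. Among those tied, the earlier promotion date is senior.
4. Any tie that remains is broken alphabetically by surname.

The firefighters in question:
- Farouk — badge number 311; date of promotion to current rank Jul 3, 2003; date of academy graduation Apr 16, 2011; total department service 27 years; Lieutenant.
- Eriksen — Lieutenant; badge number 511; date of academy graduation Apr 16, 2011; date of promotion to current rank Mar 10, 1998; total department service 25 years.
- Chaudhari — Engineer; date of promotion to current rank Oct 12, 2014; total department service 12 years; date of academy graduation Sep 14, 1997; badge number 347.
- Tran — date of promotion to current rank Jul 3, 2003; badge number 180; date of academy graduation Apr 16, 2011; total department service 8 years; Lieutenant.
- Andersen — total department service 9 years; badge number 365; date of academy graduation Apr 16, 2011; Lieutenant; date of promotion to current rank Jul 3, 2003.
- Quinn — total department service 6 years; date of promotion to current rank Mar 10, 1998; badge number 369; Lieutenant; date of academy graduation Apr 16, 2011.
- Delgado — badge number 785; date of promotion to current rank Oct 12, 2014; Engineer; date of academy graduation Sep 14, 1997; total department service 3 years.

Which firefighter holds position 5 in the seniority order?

Tran

By rank: Eriksen, Quinn, Andersen, Farouk and Tran (Lieutenant); then Chaudhari and Delgado (Engineer).
Eriksen, Quinn, Andersen, Farouk and Tran all have date of academy graduation Apr 16, 2011, so the next rule applies.
Among Eriksen, Quinn, Andersen, Farouk and Tran, by date of promotion to current rank (earlier first): Eriksen and Quinn (Mar 10, 1998) before Andersen, Farouk and Tran (Jul 3, 2003).
Among Eriksen and Quinn, alphabetically by surname: Eriksen before Quinn.
Among Andersen, Farouk and Tran, alphabetically by surname: Andersen before Farouk before Tran.
Chaudhari and Delgado both have date of academy graduation Sep 14, 1997, so the next rule applies.
Chaudhari and Delgado both have date of promotion to current rank Oct 12, 2014, so the next rule applies.
Among Chaudhari and Delgado, alphabetically by surname: Chaudhari before Delgado.
Order: Eriksen, Quinn, Andersen, Farouk, Tran, Chaudhari, Delgado.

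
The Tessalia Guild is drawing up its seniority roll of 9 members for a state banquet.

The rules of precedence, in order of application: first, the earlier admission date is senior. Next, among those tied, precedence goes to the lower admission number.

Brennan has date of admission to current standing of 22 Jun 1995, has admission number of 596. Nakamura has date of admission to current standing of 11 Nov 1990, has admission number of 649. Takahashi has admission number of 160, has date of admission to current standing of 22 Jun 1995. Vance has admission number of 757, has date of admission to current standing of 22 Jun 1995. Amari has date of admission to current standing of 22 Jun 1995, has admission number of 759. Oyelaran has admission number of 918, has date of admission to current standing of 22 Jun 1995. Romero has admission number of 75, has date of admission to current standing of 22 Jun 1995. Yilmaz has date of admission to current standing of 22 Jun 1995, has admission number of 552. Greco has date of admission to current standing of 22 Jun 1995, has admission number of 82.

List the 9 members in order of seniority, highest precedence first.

Nakamura, Romero, Greco, Takahashi, Yilmaz, Brennan, Vance, Amari, Oyelaran

By date of admission to current standing (earlier first): Nakamura (11 Nov 1990); then Romero, Greco, Takahashi, Yilmaz, Brennan, Vance, Amari and Oyelaran (each 22 Jun 1995).
Among Romero, Greco, Takahashi, Yilmaz, Brennan, Vance, Amari and Oyelaran, by admission number (lower first): Romero (75) before Greco (82) before Takahashi (160) before Yilmaz (552) before Brennan (596) before Vance (757) before Amari (759) before Oyelaran (918).
Full order: Nakamura, Romero, Greco, Takahashi, Yilmaz, Brennan, Vance, Amari, Oyelaran.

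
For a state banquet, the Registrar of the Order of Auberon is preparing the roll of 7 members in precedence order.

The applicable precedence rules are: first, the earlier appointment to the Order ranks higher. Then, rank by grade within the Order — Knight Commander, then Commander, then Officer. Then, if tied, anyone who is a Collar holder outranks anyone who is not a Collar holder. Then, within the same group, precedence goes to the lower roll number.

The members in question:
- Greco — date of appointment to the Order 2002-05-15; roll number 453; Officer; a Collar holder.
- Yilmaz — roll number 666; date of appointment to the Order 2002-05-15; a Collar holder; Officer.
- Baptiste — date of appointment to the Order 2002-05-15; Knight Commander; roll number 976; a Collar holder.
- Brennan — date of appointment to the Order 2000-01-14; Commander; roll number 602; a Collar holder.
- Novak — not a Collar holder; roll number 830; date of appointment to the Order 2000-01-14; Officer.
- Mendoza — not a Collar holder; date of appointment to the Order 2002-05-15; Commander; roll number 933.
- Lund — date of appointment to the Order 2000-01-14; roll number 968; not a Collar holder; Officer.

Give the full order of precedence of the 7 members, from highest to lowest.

By date of appointment to the Order (earlier first): Brennan, Novak and Lund (each 2000-01-14); then Baptiste, Mendoza, Greco and Yilmaz (each 2002-05-15).
Among Brennan, Novak and Lund, by grade within the Order: Brennan (Commander) before Novak and Lund (Officer).
Novak and Lund are each not a Collar holder, so the next rule applies.
Among Novak and Lund, by roll number (lower first): Novak (830) before Lund (968).
Among Baptiste, Mendoza, Greco and Yilmaz, by grade within the Order: Baptiste (Knight Commander) before Mendoza (Commander) before Greco and Yilmaz (Officer).
Greco and Yilmaz are each a Collar holder, so the next rule applies.
Among Greco and Yilmaz, by roll number (lower first): Greco (453) before Yilmaz (666).
Full order: Brennan, Novak, Lund, Baptiste, Mendoza, Greco, Yilmaz.

Brennan, Novak, Lund, Baptiste, Mendoza, Greco, Yilmaz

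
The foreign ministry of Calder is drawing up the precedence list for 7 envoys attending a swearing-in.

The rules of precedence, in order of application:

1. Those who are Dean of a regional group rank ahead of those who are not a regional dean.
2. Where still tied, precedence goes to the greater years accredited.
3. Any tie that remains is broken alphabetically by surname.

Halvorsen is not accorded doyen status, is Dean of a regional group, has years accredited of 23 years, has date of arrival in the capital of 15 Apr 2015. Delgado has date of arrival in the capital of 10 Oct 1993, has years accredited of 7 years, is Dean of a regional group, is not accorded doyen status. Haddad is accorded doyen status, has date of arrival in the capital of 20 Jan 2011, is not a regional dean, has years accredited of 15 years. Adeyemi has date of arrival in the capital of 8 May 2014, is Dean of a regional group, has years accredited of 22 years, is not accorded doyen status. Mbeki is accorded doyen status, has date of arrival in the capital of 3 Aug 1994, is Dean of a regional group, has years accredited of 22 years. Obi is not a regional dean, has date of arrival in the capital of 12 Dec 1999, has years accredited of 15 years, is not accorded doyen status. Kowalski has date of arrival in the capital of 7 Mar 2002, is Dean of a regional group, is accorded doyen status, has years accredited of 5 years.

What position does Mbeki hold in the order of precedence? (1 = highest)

By the first rule: Halvorsen, Adeyemi, Mbeki, Delgado and Kowalski (each Dean of a regional group); then Haddad and Obi (both not a regional dean).
Among Halvorsen, Adeyemi, Mbeki, Delgado and Kowalski, by years accredited (higher first): Halvorsen (23 years) before Adeyemi and Mbeki (22 years) before Delgado (7 years) before Kowalski (5 years).
Among Adeyemi and Mbeki, alphabetically by surname: Adeyemi before Mbeki.
Haddad and Obi both have years accredited 15 years, so the next rule applies.
Among Haddad and Obi, alphabetically by surname: Haddad before Obi.
Order: Halvorsen, Adeyemi, Mbeki, Delgado, Kowalski, Haddad, Obi. So position 3.

3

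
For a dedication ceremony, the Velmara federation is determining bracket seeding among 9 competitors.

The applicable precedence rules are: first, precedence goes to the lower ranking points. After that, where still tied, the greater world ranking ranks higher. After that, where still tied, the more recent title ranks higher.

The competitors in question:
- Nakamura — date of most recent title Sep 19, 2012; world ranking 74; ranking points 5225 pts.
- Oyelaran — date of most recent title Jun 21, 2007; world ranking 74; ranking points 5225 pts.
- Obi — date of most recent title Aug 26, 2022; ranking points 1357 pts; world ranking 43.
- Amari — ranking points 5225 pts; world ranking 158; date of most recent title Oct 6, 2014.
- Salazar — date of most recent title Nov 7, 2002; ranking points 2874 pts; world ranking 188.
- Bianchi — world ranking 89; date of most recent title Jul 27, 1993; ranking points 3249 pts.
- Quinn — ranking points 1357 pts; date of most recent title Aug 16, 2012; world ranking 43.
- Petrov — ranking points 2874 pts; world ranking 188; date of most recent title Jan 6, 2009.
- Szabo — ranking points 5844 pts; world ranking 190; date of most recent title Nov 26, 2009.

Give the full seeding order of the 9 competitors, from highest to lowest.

Obi, Quinn, Petrov, Salazar, Bianchi, Amari, Nakamura, Oyelaran, Szabo

By ranking points (lower first): Obi and Quinn (both 1357 pts); then Petrov and Salazar (both 2874 pts); then Bianchi (3249 pts); then Amari, Nakamura and Oyelaran (each 5225 pts); then Szabo (5844 pts).
Obi and Quinn both have world ranking 43, so the next rule applies.
Among Obi and Quinn, by date of most recent title (later first): Obi (Aug 26, 2022) before Quinn (Aug 16, 2012).
Petrov and Salazar both have world ranking 188, so the next rule applies.
Among Petrov and Salazar, by date of most recent title (later first): Petrov (Jan 6, 2009) before Salazar (Nov 7, 2002).
Among Amari, Nakamura and Oyelaran, by world ranking (higher first): Amari (158) before Nakamura and Oyelaran (74).
Among Nakamura and Oyelaran, by date of most recent title (later first): Nakamura (Sep 19, 2012) before Oyelaran (Jun 21, 2007).
Full order: Obi, Quinn, Petrov, Salazar, Bianchi, Amari, Nakamura, Oyelaran, Szabo.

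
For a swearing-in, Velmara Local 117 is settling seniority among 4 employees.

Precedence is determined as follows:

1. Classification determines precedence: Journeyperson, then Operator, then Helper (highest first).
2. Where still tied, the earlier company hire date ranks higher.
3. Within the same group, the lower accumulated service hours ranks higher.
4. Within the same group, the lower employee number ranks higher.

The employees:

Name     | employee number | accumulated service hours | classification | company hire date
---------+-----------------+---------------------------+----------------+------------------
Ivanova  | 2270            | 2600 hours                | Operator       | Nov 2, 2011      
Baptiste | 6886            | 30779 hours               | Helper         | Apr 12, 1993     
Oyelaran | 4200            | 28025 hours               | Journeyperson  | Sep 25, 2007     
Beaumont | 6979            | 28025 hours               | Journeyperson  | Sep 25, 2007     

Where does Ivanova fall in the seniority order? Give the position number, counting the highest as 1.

By classification: Oyelaran and Beaumont (Journeyperson); then Ivanova (Operator); then Baptiste (Helper).
Oyelaran and Beaumont both have company hire date Sep 25, 2007, so the next rule applies.
Oyelaran and Beaumont both have accumulated service hours 28025 hours, so the next rule applies.
Among Oyelaran and Beaumont, by employee number (lower first): Oyelaran (4200) before Beaumont (6979).
Order: Oyelaran, Beaumont, Ivanova, Baptiste. So position 3.

3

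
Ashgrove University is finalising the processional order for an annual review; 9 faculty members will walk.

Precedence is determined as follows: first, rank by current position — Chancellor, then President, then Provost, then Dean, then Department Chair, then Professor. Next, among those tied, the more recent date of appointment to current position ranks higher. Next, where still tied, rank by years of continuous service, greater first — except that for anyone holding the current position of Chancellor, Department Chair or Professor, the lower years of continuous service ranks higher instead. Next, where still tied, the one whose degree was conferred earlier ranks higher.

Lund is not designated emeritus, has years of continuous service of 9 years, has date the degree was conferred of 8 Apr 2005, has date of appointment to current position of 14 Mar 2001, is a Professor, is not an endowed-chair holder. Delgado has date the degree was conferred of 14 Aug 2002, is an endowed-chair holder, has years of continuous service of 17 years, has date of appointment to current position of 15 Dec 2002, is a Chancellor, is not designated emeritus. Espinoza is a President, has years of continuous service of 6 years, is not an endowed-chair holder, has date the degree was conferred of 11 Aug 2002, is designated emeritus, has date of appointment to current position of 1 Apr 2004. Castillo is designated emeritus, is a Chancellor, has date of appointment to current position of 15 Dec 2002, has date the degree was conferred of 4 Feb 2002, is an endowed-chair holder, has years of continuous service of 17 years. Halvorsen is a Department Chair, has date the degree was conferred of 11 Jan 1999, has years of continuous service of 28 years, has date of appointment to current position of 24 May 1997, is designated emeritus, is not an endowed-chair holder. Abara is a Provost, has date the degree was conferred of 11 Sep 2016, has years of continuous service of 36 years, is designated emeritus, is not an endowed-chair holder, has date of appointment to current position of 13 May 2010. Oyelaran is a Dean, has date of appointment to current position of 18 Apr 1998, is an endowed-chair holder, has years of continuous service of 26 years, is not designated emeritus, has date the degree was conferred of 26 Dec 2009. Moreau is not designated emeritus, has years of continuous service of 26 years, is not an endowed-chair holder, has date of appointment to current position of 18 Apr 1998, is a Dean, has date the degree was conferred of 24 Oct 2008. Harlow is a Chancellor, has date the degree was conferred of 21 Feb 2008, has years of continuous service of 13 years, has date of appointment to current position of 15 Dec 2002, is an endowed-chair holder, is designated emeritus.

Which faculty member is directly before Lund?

Halvorsen

By current position: Harlow, Castillo and Delgado (Chancellor); then Espinoza (President); then Abara (Provost); then Moreau and Oyelaran (Dean); then Halvorsen (Department Chair); then Lund (Professor).
Harlow, Castillo and Delgado all have date of appointment to current position 15 Dec 2002, so the next rule applies.
Among Harlow, Castillo and Delgado, by years of continuous service (lower first) (reversed rule for this group): Harlow (13 years) before Castillo and Delgado (17 years).
Among Castillo and Delgado, by date the degree was conferred (earlier first): Castillo (4 Feb 2002) before Delgado (14 Aug 2002).
Moreau and Oyelaran both have date of appointment to current position 18 Apr 1998, so the next rule applies.
Moreau and Oyelaran both have years of continuous service 26 years, so the next rule applies.
Among Moreau and Oyelaran, by date the degree was conferred (earlier first): Moreau (24 Oct 2008) before Oyelaran (26 Dec 2009).
Order: Harlow, Castillo, Delgado, Espinoza, Abara, Moreau, Oyelaran, Halvorsen, Lund.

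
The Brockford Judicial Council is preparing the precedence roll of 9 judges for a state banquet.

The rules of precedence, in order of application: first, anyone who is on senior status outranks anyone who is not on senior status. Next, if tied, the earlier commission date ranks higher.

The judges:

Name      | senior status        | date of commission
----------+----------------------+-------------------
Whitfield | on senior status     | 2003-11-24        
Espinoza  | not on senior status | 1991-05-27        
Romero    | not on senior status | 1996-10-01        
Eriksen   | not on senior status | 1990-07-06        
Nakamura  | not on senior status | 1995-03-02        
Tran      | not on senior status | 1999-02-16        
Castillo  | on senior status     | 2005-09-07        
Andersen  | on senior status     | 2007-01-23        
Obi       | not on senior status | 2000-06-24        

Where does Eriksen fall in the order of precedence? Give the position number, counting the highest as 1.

4

By the first rule: Whitfield, Castillo and Andersen (each on senior status); then Eriksen, Espinoza, Nakamura, Romero, Tran and Obi (each not on senior status).
Among Whitfield, Castillo and Andersen, by date of commission (earlier first): Whitfield (2003-11-24) before Castillo (2005-09-07) before Andersen (2007-01-23).
Among Eriksen, Espinoza, Nakamura, Romero, Tran and Obi, by date of commission (earlier first): Eriksen (1990-07-06) before Espinoza (1991-05-27) before Nakamura (1995-03-02) before Romero (1996-10-01) before Tran (1999-02-16) before Obi (2000-06-24).
Order: Whitfield, Castillo, Andersen, Eriksen, Espinoza, Nakamura, Romero, Tran, Obi. So position 4.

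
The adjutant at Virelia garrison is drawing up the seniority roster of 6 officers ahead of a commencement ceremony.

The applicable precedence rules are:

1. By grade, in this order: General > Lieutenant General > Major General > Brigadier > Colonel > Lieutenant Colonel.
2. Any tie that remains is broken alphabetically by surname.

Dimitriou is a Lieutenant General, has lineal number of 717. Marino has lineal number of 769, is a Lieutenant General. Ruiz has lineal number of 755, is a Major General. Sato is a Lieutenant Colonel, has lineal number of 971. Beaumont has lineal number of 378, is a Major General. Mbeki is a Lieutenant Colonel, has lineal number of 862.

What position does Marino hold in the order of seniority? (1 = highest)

By grade: Dimitriou and Marino (Lieutenant General); then Beaumont and Ruiz (Major General); then Mbeki and Sato (Lieutenant Colonel).
Among Dimitriou and Marino, alphabetically by surname: Dimitriou before Marino.
Among Beaumont and Ruiz, alphabetically by surname: Beaumont before Ruiz.
Among Mbeki and Sato, alphabetically by surname: Mbeki before Sato.
Order: Dimitriou, Marino, Beaumont, Ruiz, Mbeki, Sato. So position 2.

2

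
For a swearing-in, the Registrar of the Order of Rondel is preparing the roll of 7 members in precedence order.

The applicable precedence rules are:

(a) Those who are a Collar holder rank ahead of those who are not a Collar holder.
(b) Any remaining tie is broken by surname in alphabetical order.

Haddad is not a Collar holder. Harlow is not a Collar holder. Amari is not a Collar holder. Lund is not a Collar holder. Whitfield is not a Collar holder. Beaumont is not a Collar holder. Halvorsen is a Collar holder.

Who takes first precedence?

By the first rule: Halvorsen (a Collar holder); then Amari, Beaumont, Haddad, Harlow, Lund and Whitfield (each not a Collar holder).
Among Amari, Beaumont, Haddad, Harlow, Lund and Whitfield, alphabetically by surname: Amari before Beaumont before Haddad before Harlow before Lund before Whitfield.
Order: Halvorsen, Amari, Beaumont, Haddad, Harlow, Lund, Whitfield.

Halvorsen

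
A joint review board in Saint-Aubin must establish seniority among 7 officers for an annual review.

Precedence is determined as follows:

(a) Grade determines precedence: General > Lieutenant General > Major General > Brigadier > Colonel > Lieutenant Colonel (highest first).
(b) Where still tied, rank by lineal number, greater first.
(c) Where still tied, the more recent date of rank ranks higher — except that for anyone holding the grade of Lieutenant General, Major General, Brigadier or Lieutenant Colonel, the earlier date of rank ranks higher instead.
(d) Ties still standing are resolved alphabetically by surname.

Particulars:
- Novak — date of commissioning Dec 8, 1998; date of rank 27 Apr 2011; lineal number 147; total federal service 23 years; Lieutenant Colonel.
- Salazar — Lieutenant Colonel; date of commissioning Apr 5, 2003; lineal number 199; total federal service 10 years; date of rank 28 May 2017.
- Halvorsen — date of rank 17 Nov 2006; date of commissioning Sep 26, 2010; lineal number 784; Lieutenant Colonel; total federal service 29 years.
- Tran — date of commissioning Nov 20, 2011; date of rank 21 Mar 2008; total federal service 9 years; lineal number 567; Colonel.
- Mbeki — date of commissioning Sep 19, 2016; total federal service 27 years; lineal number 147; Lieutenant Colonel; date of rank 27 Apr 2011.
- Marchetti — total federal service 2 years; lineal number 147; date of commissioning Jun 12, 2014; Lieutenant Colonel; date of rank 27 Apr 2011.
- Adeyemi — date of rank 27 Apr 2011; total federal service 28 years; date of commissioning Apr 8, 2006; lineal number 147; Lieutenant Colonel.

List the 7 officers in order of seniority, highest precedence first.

Tran, Halvorsen, Salazar, Adeyemi, Marchetti, Mbeki, Novak

By grade: Tran (Colonel); then Halvorsen, Salazar, Adeyemi, Marchetti, Mbeki and Novak (Lieutenant Colonel).
Among Halvorsen, Salazar, Adeyemi, Marchetti, Mbeki and Novak, by lineal number (higher first): Halvorsen (784) before Salazar (199) before Adeyemi, Marchetti, Mbeki and Novak (147).
Adeyemi, Marchetti, Mbeki and Novak all have date of rank 27 Apr 2011, so the next rule applies.
Among Adeyemi, Marchetti, Mbeki and Novak, alphabetically by surname: Adeyemi before Marchetti before Mbeki before Novak.
Full order: Tran, Halvorsen, Salazar, Adeyemi, Marchetti, Mbeki, Novak.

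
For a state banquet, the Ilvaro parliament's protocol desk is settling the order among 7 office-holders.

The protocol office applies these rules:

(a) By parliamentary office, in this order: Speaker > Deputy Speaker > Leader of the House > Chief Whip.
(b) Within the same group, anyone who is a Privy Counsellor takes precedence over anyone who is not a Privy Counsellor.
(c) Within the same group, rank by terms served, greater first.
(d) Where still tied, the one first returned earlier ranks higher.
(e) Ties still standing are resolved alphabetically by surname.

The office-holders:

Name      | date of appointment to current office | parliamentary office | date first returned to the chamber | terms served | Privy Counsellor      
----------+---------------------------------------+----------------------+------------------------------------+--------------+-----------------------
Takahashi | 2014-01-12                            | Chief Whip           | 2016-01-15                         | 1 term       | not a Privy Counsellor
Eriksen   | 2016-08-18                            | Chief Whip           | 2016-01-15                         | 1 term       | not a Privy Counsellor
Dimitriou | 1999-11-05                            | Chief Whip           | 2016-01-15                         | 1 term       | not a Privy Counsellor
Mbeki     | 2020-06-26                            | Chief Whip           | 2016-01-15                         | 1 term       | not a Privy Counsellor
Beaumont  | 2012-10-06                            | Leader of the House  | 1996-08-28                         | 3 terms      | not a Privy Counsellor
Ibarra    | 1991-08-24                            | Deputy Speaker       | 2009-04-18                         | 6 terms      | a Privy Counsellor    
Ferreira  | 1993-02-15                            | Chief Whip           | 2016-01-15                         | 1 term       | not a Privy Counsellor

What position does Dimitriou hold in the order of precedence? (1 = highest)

By parliamentary office: Ibarra (Deputy Speaker); then Beaumont (Leader of the House); then Dimitriou, Eriksen, Ferreira, Mbeki and Takahashi (Chief Whip).
Dimitriou, Eriksen, Ferreira, Mbeki and Takahashi are each not a Privy Counsellor, so the next rule applies.
Dimitriou, Eriksen, Ferreira, Mbeki and Takahashi all have terms served 1 term, so the next rule applies.
Dimitriou, Eriksen, Ferreira, Mbeki and Takahashi all have date first returned to the chamber 2016-01-15, so the next rule applies.
Among Dimitriou, Eriksen, Ferreira, Mbeki and Takahashi, alphabetically by surname: Dimitriou before Eriksen before Ferreira before Mbeki before Takahashi.
Order: Ibarra, Beaumont, Dimitriou, Eriksen, Ferreira, Mbeki, Takahashi. So position 3.

3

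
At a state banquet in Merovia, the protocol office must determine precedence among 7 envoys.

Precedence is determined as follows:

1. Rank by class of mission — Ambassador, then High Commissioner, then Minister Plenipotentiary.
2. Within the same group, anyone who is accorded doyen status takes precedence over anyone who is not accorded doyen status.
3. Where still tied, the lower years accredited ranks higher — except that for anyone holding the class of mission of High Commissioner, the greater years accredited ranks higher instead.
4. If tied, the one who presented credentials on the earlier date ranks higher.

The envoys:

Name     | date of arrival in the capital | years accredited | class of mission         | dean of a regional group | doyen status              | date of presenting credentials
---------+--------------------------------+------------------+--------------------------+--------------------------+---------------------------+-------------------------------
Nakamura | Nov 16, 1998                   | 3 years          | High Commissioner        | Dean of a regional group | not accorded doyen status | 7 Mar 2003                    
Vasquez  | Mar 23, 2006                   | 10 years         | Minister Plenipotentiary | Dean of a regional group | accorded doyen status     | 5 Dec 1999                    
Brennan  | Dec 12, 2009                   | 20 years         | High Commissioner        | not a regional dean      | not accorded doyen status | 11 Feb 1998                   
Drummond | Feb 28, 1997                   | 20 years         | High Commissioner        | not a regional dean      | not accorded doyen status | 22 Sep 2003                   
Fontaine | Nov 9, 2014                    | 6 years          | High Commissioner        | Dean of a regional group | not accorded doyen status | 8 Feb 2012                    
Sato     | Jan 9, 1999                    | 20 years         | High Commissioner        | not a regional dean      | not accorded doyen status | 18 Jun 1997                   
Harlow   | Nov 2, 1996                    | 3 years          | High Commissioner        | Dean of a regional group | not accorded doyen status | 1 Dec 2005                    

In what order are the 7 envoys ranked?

Sato, Brennan, Drummond, Fontaine, Nakamura, Harlow, Vasquez

By class of mission: Sato, Brennan, Drummond, Fontaine, Nakamura and Harlow (High Commissioner); then Vasquez (Minister Plenipotentiary).
Sato, Brennan, Drummond, Fontaine, Nakamura and Harlow are each not accorded doyen status, so the next rule applies.
Among Sato, Brennan, Drummond, Fontaine, Nakamura and Harlow, by years accredited (higher first) (reversed rule for this group): Sato, Brennan and Drummond (20 years) before Fontaine (6 years) before Nakamura and Harlow (3 years).
Among Sato, Brennan and Drummond, by date of presenting credentials (earlier first): Sato (18 Jun 1997) before Brennan (11 Feb 1998) before Drummond (22 Sep 2003).
Among Nakamura and Harlow, by date of presenting credentials (earlier first): Nakamura (7 Mar 2003) before Harlow (1 Dec 2005).
Full order: Sato, Brennan, Drummond, Fontaine, Nakamura, Harlow, Vasquez.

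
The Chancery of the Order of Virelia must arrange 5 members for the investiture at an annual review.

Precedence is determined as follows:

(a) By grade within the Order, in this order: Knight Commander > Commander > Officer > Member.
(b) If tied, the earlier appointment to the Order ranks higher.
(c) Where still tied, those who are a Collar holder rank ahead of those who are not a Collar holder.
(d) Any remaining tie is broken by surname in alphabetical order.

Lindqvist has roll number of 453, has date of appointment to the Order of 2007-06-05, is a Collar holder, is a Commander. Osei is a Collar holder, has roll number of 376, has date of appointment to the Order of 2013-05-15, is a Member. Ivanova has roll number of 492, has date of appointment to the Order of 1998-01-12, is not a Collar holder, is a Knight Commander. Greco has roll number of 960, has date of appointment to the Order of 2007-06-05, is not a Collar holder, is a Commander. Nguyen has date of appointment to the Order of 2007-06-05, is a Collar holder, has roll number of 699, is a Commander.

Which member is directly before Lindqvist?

Ivanova

By grade within the Order: Ivanova (Knight Commander); then Lindqvist, Nguyen and Greco (Commander); then Osei (Member).
Lindqvist, Nguyen and Greco all have date of appointment to the Order 2007-06-05, so the next rule applies.
Among Lindqvist, Nguyen and Greco, a Collar holder before not a Collar holder: Lindqvist and Nguyen (a Collar holder) before Greco (not a Collar holder).
Among Lindqvist and Nguyen, alphabetically by surname: Lindqvist before Nguyen.
Order: Ivanova, Lindqvist, Nguyen, Greco, Osei.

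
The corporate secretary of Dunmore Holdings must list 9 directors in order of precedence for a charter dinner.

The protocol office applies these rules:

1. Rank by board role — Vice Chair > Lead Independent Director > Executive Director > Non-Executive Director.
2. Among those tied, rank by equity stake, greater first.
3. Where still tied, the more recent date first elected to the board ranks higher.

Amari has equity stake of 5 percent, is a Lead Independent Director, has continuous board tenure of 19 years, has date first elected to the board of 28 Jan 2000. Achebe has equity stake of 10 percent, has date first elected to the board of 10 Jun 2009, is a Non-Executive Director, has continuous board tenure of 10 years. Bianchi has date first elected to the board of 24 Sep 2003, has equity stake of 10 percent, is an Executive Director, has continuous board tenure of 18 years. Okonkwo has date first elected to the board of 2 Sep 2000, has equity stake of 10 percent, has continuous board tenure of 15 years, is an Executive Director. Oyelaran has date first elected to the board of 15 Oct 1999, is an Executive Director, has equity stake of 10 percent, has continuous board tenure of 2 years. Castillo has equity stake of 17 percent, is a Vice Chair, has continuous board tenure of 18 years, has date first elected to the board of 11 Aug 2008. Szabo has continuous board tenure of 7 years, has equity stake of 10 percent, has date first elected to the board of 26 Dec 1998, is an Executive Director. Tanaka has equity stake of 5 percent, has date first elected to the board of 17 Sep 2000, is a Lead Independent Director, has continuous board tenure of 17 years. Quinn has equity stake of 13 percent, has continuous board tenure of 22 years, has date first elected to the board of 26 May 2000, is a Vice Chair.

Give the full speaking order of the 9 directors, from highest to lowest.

Castillo, Quinn, Tanaka, Amari, Bianchi, Okonkwo, Oyelaran, Szabo, Achebe

By board role: Castillo and Quinn (Vice Chair); then Tanaka and Amari (Lead Independent Director); then Bianchi, Okonkwo, Oyelaran and Szabo (Executive Director); then Achebe (Non-Executive Director).
Among Castillo and Quinn, by equity stake (higher first): Castillo (17 percent) before Quinn (13 percent).
Tanaka and Amari both have equity stake 5 percent, so the next rule applies.
Among Tanaka and Amari, by date first elected to the board (later first): Tanaka (17 Sep 2000) before Amari (28 Jan 2000).
Bianchi, Okonkwo, Oyelaran and Szabo all have equity stake 10 percent, so the next rule applies.
Among Bianchi, Okonkwo, Oyelaran and Szabo, by date first elected to the board (later first): Bianchi (24 Sep 2003) before Okonkwo (2 Sep 2000) before Oyelaran (15 Oct 1999) before Szabo (26 Dec 1998).
Full order: Castillo, Quinn, Tanaka, Amari, Bianchi, Okonkwo, Oyelaran, Szabo, Achebe.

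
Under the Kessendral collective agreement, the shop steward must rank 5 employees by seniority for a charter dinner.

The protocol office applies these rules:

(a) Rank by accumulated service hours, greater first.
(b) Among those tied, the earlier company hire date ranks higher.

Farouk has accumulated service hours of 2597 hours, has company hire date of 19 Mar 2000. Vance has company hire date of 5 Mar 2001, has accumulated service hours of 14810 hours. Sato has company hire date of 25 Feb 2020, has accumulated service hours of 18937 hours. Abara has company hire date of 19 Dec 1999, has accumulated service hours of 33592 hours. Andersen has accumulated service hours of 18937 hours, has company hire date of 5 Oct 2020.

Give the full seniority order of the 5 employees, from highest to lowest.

By accumulated service hours (higher first): Abara (33592 hours); then Sato and Andersen (both 18937 hours); then Vance (14810 hours); then Farouk (2597 hours).
Among Sato and Andersen, by company hire date (earlier first): Sato (25 Feb 2020) before Andersen (5 Oct 2020).
Full order: Abara, Sato, Andersen, Vance, Farouk.

Abara, Sato, Andersen, Vance, Farouk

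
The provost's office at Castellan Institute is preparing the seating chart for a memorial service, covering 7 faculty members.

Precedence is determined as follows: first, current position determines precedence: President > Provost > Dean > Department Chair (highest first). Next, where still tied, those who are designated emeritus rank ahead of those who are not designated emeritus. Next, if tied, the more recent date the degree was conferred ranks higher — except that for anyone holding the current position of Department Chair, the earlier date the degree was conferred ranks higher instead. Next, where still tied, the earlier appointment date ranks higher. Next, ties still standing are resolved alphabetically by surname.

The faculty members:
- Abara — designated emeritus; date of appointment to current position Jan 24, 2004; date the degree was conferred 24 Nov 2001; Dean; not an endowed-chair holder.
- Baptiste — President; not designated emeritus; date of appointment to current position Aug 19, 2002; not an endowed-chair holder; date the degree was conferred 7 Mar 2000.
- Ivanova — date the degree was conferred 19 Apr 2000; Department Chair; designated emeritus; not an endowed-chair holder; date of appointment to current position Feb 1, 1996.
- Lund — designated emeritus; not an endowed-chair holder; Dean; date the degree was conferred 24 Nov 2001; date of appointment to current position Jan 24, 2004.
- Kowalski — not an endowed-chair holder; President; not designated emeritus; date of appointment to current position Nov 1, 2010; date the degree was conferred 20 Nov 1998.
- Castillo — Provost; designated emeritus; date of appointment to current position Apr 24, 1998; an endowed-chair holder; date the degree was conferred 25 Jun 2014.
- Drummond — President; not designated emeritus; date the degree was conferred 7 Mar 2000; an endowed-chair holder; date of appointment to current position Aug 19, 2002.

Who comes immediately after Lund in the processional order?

By current position: Baptiste, Drummond and Kowalski (President); then Castillo (Provost); then Abara and Lund (Dean); then Ivanova (Department Chair).
Baptiste, Drummond and Kowalski are each not designated emeritus, so the next rule applies.
Among Baptiste, Drummond and Kowalski, by date the degree was conferred (later first): Baptiste and Drummond (7 Mar 2000) before Kowalski (20 Nov 1998).
Baptiste and Drummond both have date of appointment to current position Aug 19, 2002, so the next rule applies.
Among Baptiste and Drummond, alphabetically by surname: Baptiste before Drummond.
Abara and Lund are each designated emeritus, so the next rule applies.
Abara and Lund both have date the degree was conferred 24 Nov 2001, so the next rule applies.
Abara and Lund both have date of appointment to current position Jan 24, 2004, so the next rule applies.
Among Abara and Lund, alphabetically by surname: Abara before Lund.
Order: Baptiste, Drummond, Kowalski, Castillo, Abara, Lund, Ivanova.

Ivanova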